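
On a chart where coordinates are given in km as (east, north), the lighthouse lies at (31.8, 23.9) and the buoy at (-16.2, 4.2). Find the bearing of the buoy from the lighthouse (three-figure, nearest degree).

248°

Δeast = -16.2 − 31.8 = -48.00; Δnorth = 4.2 − 23.9 = -19.70.
Bearing = atan2(Δeast, Δnorth) mod 360° = 247.69° ≈ 248°.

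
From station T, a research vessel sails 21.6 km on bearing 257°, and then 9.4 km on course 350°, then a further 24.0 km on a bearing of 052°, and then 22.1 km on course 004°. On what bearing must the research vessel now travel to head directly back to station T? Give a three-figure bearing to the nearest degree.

Leg 1 (257°, 21.6 km): east 21.6 sin 257° = -21.05, north 21.6 cos 257° = -4.86
Leg 2 (350°, 9.4 km): east 9.4 sin 350° = -1.63, north 9.4 cos 350° = 9.26
Leg 3 (052°, 24.0 km): east 24.0 sin 52° = 18.91, north 24.0 cos 52° = 14.78
Leg 4 (004°, 22.1 km): east 22.1 sin 4° = 1.54, north 22.1 cos 4° = 22.05
Net displacement: -2.22 east, 41.22 north. Direction back to start is (2.22, -41.22): bearing = atan2(2.22, -41.22) mod 360° = 176.91° ≈ 177°.

177°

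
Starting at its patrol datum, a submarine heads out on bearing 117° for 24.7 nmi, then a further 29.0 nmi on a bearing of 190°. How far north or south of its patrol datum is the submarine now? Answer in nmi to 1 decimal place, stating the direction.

Leg 1 (117°, 24.7 nmi): east 24.7 sin 117° = 22.01, north 24.7 cos 117° = -11.21
Leg 2 (190°, 29.0 nmi): east 29.0 sin 190° = -5.04, north 29.0 cos 190° = -28.56
Net north component: -39.77 nmi.

39.8 nmi south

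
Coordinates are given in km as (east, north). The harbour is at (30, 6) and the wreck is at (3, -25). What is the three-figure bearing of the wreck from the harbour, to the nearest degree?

221°

Δeast = 3 − 30 = -27.00; Δnorth = -25 − 6 = -31.00.
Bearing = atan2(Δeast, Δnorth) mod 360° = 221.05° ≈ 221°.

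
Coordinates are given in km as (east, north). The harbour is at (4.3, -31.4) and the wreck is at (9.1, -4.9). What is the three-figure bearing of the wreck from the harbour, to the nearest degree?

Δeast = 9.1 − 4.3 = 4.80; Δnorth = -4.9 − -31.4 = 26.50.
Bearing = atan2(Δeast, Δnorth) mod 360° = 10.27° ≈ 010°.

010°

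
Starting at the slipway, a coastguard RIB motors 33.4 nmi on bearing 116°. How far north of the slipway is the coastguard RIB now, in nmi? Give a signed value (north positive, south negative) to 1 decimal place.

-14.6 nmi

Leg 1 (116°, 33.4 nmi): east 33.4 sin 116° = 30.02, north 33.4 cos 116° = -14.64
Net north component: -14.64 nmi.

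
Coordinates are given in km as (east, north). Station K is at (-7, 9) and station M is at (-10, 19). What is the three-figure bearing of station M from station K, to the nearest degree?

343°

Δeast = -10 − -7 = -3.00; Δnorth = 19 − 9 = 10.00.
Bearing = atan2(Δeast, Δnorth) mod 360° = 343.30° ≈ 343°.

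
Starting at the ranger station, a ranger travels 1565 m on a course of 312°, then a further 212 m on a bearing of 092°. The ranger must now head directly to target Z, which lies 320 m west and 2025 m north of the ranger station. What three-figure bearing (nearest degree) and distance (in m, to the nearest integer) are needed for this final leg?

033°, 1170 m

Leg 1 (312°, 1565 m): east 1565 sin 312° = -1163.02, north 1565 cos 312° = 1047.19
Leg 2 (092°, 212 m): east 212 sin 92° = 211.87, north 212 cos 92° = -7.40
Current position: (-951.15, 1039.79). Target: (-320, 2025). Remaining: Δeast = 631.15, Δnorth = 985.21.
Bearing = atan2(631.15, 985.21) mod 360° = 32.64°; distance = √((631.15)² + (985.21)²) = 1170.038 m.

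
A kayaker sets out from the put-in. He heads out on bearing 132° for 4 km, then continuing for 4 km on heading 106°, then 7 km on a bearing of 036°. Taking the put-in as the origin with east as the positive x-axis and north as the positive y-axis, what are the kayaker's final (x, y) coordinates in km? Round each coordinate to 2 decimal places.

Leg 1 (132°, 4 km): east 4 sin 132° = 2.97, north 4 cos 132° = -2.68
Leg 2 (106°, 4 km): east 4 sin 106° = 3.85, north 4 cos 106° = -1.10
Leg 3 (036°, 7 km): east 7 sin 36° = 4.11, north 7 cos 36° = 5.66
Summing: 10.93 km east, 1.88 km north → (10.93, 1.88).

(10.93, 1.88)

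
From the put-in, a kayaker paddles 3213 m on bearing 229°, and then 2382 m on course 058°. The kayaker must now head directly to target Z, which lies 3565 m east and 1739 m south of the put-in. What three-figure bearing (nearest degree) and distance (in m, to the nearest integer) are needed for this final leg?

Leg 1 (229°, 3213 m): east 3213 sin 229° = -2424.88, north 3213 cos 229° = -2107.92
Leg 2 (058°, 2382 m): east 2382 sin 58° = 2020.05, north 2382 cos 58° = 1262.27
Current position: (-404.83, -845.65). Target: (3565, -1739). Remaining: Δeast = 3969.83, Δnorth = -893.35.
Bearing = atan2(3969.83, -893.35) mod 360° = 102.68°; distance = √((3969.83)² + (-893.35)²) = 4069.107 m.

103°, 4069 m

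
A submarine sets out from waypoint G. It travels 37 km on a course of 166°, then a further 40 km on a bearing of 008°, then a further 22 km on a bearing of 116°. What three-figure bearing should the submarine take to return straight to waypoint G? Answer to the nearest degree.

Leg 1 (166°, 37 km): east 37 sin 166° = 8.95, north 37 cos 166° = -35.90
Leg 2 (008°, 40 km): east 40 sin 8° = 5.57, north 40 cos 8° = 39.61
Leg 3 (116°, 22 km): east 22 sin 116° = 19.77, north 22 cos 116° = -9.64
Net displacement: 34.29 east, -5.93 north. Direction back to start is (-34.29, 5.93): bearing = atan2(-34.29, 5.93) mod 360° = 279.82° ≈ 280°.

280°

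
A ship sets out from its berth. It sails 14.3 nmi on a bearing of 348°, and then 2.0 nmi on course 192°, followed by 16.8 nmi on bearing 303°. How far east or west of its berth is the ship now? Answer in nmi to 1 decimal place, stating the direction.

17.5 nmi west

Leg 1 (348°, 14.3 nmi): east 14.3 sin 348° = -2.97, north 14.3 cos 348° = 13.99
Leg 2 (192°, 2.0 nmi): east 2.0 sin 192° = -0.42, north 2.0 cos 192° = -1.96
Leg 3 (303°, 16.8 nmi): east 16.8 sin 303° = -14.09, north 16.8 cos 303° = 9.15
Net east component: -17.48 nmi.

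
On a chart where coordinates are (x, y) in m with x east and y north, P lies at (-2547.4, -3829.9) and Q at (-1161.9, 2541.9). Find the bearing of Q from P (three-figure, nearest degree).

012°

Δeast = -1161.9 − -2547.4 = 1385.50; Δnorth = 2541.9 − -3829.9 = 6371.80.
Bearing = atan2(Δeast, Δnorth) mod 360° = 12.27° ≈ 012°.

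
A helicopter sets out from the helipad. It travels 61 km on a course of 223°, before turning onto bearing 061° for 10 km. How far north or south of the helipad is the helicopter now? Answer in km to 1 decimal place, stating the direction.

39.8 km south

Leg 1 (223°, 61 km): east 61 sin 223° = -41.60, north 61 cos 223° = -44.61
Leg 2 (061°, 10 km): east 10 sin 61° = 8.75, north 10 cos 61° = 4.85
Net north component: -39.76 km.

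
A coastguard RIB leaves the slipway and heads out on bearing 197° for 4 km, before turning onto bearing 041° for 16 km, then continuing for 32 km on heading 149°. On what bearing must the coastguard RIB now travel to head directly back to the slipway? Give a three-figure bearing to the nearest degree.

307°

Leg 1 (197°, 4 km): east 4 sin 197° = -1.17, north 4 cos 197° = -3.83
Leg 2 (041°, 16 km): east 16 sin 41° = 10.50, north 16 cos 41° = 12.08
Leg 3 (149°, 32 km): east 32 sin 149° = 16.48, north 32 cos 149° = -27.43
Net displacement: 25.81 east, -19.18 north. Direction back to start is (-25.81, 19.18): bearing = atan2(-25.81, 19.18) mod 360° = 306.62° ≈ 307°.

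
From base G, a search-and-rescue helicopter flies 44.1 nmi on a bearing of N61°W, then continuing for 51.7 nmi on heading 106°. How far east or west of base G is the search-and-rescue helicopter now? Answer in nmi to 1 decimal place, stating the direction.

Leg 1 (N61°W, 44.1 nmi): east 44.1 sin 299° = -38.57, north 44.1 cos 299° = 21.38
Leg 2 (106°, 51.7 nmi): east 51.7 sin 106° = 49.70, north 51.7 cos 106° = -14.25
Net east component: 11.13 nmi.

11.1 nmi east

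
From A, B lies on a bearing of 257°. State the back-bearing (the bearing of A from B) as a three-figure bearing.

077°

Back-bearing = 257° − 180° = 077°.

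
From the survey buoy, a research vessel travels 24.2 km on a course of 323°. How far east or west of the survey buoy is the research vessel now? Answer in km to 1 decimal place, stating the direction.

Leg 1 (323°, 24.2 km): east 24.2 sin 323° = -14.56, north 24.2 cos 323° = 19.33
Net east component: -14.56 km.

14.6 km west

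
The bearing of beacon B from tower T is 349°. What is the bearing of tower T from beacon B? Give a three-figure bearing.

169°

Back-bearing = 349° − 180° = 169°.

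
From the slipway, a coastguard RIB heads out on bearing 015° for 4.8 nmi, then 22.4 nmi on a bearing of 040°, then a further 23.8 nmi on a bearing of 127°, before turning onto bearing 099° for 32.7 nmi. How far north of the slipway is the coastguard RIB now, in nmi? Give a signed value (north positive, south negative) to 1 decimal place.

Leg 1 (015°, 4.8 nmi): east 4.8 sin 15° = 1.24, north 4.8 cos 15° = 4.64
Leg 2 (040°, 22.4 nmi): east 22.4 sin 40° = 14.40, north 22.4 cos 40° = 17.16
Leg 3 (127°, 23.8 nmi): east 23.8 sin 127° = 19.01, north 23.8 cos 127° = -14.32
Leg 4 (099°, 32.7 nmi): east 32.7 sin 99° = 32.30, north 32.7 cos 99° = -5.12
Net north component: 2.36 nmi.

2.4 nmi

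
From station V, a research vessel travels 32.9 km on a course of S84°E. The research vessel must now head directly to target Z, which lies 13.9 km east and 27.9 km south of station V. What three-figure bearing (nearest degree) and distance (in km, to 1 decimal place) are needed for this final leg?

Leg 1 (S84°E, 32.9 km): east 32.9 sin 96° = 32.72, north 32.9 cos 96° = -3.44
Current position: (32.72, -3.44). Target: (13.9, -27.9). Remaining: Δeast = -18.82, Δnorth = -24.46.
Bearing = atan2(-18.82, -24.46) mod 360° = 217.57°; distance = √((-18.82)² + (-24.46)²) = 30.863 km.

218°, 30.9 km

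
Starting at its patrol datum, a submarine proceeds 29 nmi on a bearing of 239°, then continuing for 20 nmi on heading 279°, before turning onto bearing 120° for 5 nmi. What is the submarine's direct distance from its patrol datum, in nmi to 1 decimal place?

Leg 1 (239°, 29 nmi): east 29 sin 239° = -24.86, north 29 cos 239° = -14.94
Leg 2 (279°, 20 nmi): east 20 sin 279° = -19.75, north 20 cos 279° = 3.13
Leg 3 (120°, 5 nmi): east 5 sin 120° = 4.33, north 5 cos 120° = -2.50
Net: -40.28 east, -14.31 north. Distance = √((-40.28)² + (-14.31)²) = 42.747 nmi.

42.7 nmi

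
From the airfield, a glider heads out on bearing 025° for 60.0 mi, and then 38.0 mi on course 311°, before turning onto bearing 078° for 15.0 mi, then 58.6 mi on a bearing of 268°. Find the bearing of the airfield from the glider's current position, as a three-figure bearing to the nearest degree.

Leg 1 (025°, 60.0 mi): east 60.0 sin 25° = 25.36, north 60.0 cos 25° = 54.38
Leg 2 (311°, 38.0 mi): east 38.0 sin 311° = -28.68, north 38.0 cos 311° = 24.93
Leg 3 (078°, 15.0 mi): east 15.0 sin 78° = 14.67, north 15.0 cos 78° = 3.12
Leg 4 (268°, 58.6 mi): east 58.6 sin 268° = -58.56, north 58.6 cos 268° = -2.05
Net displacement: -47.21 east, 80.38 north. Direction back to start is (47.21, -80.38): bearing = atan2(47.21, -80.38) mod 360° = 149.57° ≈ 150°.

150°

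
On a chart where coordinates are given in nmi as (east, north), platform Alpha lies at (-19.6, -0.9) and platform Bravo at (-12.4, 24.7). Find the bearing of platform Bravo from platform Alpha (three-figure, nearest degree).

Δeast = -12.4 − -19.6 = 7.20; Δnorth = 24.7 − -0.9 = 25.60.
Bearing = atan2(Δeast, Δnorth) mod 360° = 15.71° ≈ 016°.

016°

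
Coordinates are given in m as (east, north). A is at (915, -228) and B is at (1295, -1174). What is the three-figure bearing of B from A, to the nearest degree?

158°

Δeast = 1295 − 915 = 380.00; Δnorth = -1174 − -228 = -946.00.
Bearing = atan2(Δeast, Δnorth) mod 360° = 158.12° ≈ 158°.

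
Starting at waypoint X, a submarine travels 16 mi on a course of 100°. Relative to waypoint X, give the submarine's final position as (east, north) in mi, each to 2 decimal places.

(15.76, -2.78)

Leg 1 (100°, 16 mi): east 16 sin 100° = 15.76, north 16 cos 100° = -2.78
Summing: 15.76 mi east, -2.78 mi north → (15.76, -2.78).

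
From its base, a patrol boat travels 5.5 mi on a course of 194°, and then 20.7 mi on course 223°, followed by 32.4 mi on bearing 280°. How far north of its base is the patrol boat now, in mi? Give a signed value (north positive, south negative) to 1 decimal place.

Leg 1 (194°, 5.5 mi): east 5.5 sin 194° = -1.33, north 5.5 cos 194° = -5.34
Leg 2 (223°, 20.7 mi): east 20.7 sin 223° = -14.12, north 20.7 cos 223° = -15.14
Leg 3 (280°, 32.4 mi): east 32.4 sin 280° = -31.91, north 32.4 cos 280° = 5.63
Net north component: -14.85 mi.

-14.8 mi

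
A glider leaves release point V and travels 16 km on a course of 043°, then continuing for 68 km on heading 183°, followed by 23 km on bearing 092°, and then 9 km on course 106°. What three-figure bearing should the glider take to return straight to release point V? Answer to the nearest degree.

Leg 1 (043°, 16 km): east 16 sin 43° = 10.91, north 16 cos 43° = 11.70
Leg 2 (183°, 68 km): east 68 sin 183° = -3.56, north 68 cos 183° = -67.91
Leg 3 (092°, 23 km): east 23 sin 92° = 22.99, north 23 cos 92° = -0.80
Leg 4 (106°, 9 km): east 9 sin 106° = 8.65, north 9 cos 106° = -2.48
Net displacement: 38.99 east, -59.49 north. Direction back to start is (-38.99, 59.49): bearing = atan2(-38.99, 59.49) mod 360° = 326.76° ≈ 327°.

327°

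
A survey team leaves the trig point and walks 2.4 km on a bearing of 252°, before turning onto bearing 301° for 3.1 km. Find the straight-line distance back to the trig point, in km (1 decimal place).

5.0 km

Leg 1 (252°, 2.4 km): east 2.4 sin 252° = -2.28, north 2.4 cos 252° = -0.74
Leg 2 (301°, 3.1 km): east 3.1 sin 301° = -2.66, north 3.1 cos 301° = 1.60
Net: -4.94 east, 0.85 north. Distance = √((-4.94)² + (0.85)²) = 5.013 km.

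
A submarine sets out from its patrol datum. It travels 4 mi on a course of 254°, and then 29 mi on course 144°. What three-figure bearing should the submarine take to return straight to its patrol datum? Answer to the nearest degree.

Leg 1 (254°, 4 mi): east 4 sin 254° = -3.85, north 4 cos 254° = -1.10
Leg 2 (144°, 29 mi): east 29 sin 144° = 17.05, north 29 cos 144° = -23.46
Net displacement: 13.20 east, -24.56 north. Direction back to start is (-13.20, 24.56): bearing = atan2(-13.20, 24.56) mod 360° = 331.75° ≈ 332°.

332°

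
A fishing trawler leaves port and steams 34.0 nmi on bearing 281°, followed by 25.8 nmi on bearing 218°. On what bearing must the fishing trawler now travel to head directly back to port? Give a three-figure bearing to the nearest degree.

Leg 1 (281°, 34.0 nmi): east 34.0 sin 281° = -33.38, north 34.0 cos 281° = 6.49
Leg 2 (218°, 25.8 nmi): east 25.8 sin 218° = -15.88, north 25.8 cos 218° = -20.33
Net displacement: -49.26 east, -13.84 north. Direction back to start is (49.26, 13.84): bearing = atan2(49.26, 13.84) mod 360° = 74.30° ≈ 074°.

074°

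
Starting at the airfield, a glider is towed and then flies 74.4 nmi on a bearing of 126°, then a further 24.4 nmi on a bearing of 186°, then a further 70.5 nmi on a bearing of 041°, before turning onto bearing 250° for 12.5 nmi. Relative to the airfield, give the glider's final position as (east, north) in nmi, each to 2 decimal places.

Leg 1 (126°, 74.4 nmi): east 74.4 sin 126° = 60.19, north 74.4 cos 126° = -43.73
Leg 2 (186°, 24.4 nmi): east 24.4 sin 186° = -2.55, north 24.4 cos 186° = -24.27
Leg 3 (041°, 70.5 nmi): east 70.5 sin 41° = 46.25, north 70.5 cos 41° = 53.21
Leg 4 (250°, 12.5 nmi): east 12.5 sin 250° = -11.75, north 12.5 cos 250° = -4.28
Summing: 92.15 nmi east, -19.07 nmi north → (92.15, -19.07).

(92.15, -19.07)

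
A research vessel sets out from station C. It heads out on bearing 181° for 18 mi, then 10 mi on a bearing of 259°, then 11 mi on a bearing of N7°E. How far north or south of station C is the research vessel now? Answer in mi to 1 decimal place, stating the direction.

9.0 mi south

Leg 1 (181°, 18 mi): east 18 sin 181° = -0.31, north 18 cos 181° = -18.00
Leg 2 (259°, 10 mi): east 10 sin 259° = -9.82, north 10 cos 259° = -1.91
Leg 3 (N7°E, 11 mi): east 11 sin 7° = 1.34, north 11 cos 7° = 10.92
Net north component: -8.99 mi.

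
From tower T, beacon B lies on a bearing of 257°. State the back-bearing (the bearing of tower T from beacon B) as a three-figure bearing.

Back-bearing = 257° − 180° = 077°.

077°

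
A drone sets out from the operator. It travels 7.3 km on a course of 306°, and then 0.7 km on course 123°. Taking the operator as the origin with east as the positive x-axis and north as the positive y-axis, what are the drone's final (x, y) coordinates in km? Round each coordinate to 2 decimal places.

(-5.32, 3.91)

Leg 1 (306°, 7.3 km): east 7.3 sin 306° = -5.91, north 7.3 cos 306° = 4.29
Leg 2 (123°, 0.7 km): east 0.7 sin 123° = 0.59, north 0.7 cos 123° = -0.38
Summing: -5.32 km east, 3.91 km north → (-5.32, 3.91).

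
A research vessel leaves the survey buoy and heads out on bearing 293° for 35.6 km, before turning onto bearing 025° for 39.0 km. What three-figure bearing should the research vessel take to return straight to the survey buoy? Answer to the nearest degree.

162°

Leg 1 (293°, 35.6 km): east 35.6 sin 293° = -32.77, north 35.6 cos 293° = 13.91
Leg 2 (025°, 39.0 km): east 39.0 sin 25° = 16.48, north 39.0 cos 25° = 35.35
Net displacement: -16.29 east, 49.26 north. Direction back to start is (16.29, -49.26): bearing = atan2(16.29, -49.26) mod 360° = 161.70° ≈ 162°.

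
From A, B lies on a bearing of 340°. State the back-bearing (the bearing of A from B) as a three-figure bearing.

160°

Back-bearing = 340° − 180° = 160°.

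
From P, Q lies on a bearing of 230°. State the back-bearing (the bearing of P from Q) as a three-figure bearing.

Back-bearing = 230° − 180° = 050°.

050°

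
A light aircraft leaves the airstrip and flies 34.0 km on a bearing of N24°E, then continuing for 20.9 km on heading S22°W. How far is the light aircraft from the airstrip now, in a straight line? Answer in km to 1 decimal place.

13.1 km

Leg 1 (N24°E, 34.0 km): east 34.0 sin 24° = 13.83, north 34.0 cos 24° = 31.06
Leg 2 (S22°W, 20.9 km): east 20.9 sin 202° = -7.83, north 20.9 cos 202° = -19.38
Net: 6.00 east, 11.68 north. Distance = √((6.00)² + (11.68)²) = 13.133 km.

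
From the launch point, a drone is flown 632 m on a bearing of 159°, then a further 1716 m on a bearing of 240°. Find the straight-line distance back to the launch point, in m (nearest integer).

1919 m

Leg 1 (159°, 632 m): east 632 sin 159° = 226.49, north 632 cos 159° = -590.02
Leg 2 (240°, 1716 m): east 1716 sin 240° = -1486.10, north 1716 cos 240° = -858.00
Net: -1259.61 east, -1448.02 north. Distance = √((-1259.61)² + (-1448.02)²) = 1919.216 m.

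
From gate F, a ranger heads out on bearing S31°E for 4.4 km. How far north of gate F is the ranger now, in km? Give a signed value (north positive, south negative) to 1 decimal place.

-3.8 km

Leg 1 (S31°E, 4.4 km): east 4.4 sin 149° = 2.27, north 4.4 cos 149° = -3.77
Net north component: -3.77 km.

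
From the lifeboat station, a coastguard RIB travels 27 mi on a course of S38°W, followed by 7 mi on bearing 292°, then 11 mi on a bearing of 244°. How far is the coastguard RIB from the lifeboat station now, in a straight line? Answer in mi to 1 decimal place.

40.5 mi

Leg 1 (S38°W, 27 mi): east 27 sin 218° = -16.62, north 27 cos 218° = -21.28
Leg 2 (292°, 7 mi): east 7 sin 292° = -6.49, north 7 cos 292° = 2.62
Leg 3 (244°, 11 mi): east 11 sin 244° = -9.89, north 11 cos 244° = -4.82
Net: -33.00 east, -23.48 north. Distance = √((-33.00)² + (-23.48)²) = 40.498 mi.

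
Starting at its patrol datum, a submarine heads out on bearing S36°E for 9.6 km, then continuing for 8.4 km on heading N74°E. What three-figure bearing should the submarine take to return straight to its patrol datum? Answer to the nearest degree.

292°

Leg 1 (S36°E, 9.6 km): east 9.6 sin 144° = 5.64, north 9.6 cos 144° = -7.77
Leg 2 (N74°E, 8.4 km): east 8.4 sin 74° = 8.07, north 8.4 cos 74° = 2.32
Net displacement: 13.72 east, -5.45 north. Direction back to start is (-13.72, 5.45): bearing = atan2(-13.72, 5.45) mod 360° = 291.67° ≈ 292°.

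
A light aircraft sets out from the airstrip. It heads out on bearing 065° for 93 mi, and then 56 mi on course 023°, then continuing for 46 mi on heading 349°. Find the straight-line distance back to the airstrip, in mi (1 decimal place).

Leg 1 (065°, 93 mi): east 93 sin 65° = 84.29, north 93 cos 65° = 39.30
Leg 2 (023°, 56 mi): east 56 sin 23° = 21.88, north 56 cos 23° = 51.55
Leg 3 (349°, 46 mi): east 46 sin 349° = -8.78, north 46 cos 349° = 45.15
Net: 97.39 east, 136.01 north. Distance = √((97.39)² + (136.01)²) = 167.280 mi.

167.3 mi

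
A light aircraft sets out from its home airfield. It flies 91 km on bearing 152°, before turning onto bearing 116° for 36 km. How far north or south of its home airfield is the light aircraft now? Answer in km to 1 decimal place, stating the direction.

96.1 km south

Leg 1 (152°, 91 km): east 91 sin 152° = 42.72, north 91 cos 152° = -80.35
Leg 2 (116°, 36 km): east 36 sin 116° = 32.36, north 36 cos 116° = -15.78
Net north component: -96.13 km.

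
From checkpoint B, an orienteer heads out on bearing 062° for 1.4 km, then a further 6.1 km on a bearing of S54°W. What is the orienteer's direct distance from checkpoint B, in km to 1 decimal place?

4.7 km

Leg 1 (062°, 1.4 km): east 1.4 sin 62° = 1.24, north 1.4 cos 62° = 0.66
Leg 2 (S54°W, 6.1 km): east 6.1 sin 234° = -4.94, north 6.1 cos 234° = -3.59
Net: -3.70 east, -2.93 north. Distance = √((-3.70)² + (-2.93)²) = 4.718 km.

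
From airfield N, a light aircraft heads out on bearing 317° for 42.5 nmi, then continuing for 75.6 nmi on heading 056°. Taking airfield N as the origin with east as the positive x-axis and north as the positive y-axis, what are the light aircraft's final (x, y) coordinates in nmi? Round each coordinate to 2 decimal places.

Leg 1 (317°, 42.5 nmi): east 42.5 sin 317° = -28.98, north 42.5 cos 317° = 31.08
Leg 2 (056°, 75.6 nmi): east 75.6 sin 56° = 62.68, north 75.6 cos 56° = 42.27
Summing: 33.69 nmi east, 73.36 nmi north → (33.69, 73.36).

(33.69, 73.36)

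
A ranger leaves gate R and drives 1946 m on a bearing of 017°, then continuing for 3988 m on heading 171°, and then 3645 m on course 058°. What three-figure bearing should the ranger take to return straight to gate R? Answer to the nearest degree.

272°

Leg 1 (017°, 1946 m): east 1946 sin 17° = 568.96, north 1946 cos 17° = 1860.97
Leg 2 (171°, 3988 m): east 3988 sin 171° = 623.86, north 3988 cos 171° = -3938.90
Leg 3 (058°, 3645 m): east 3645 sin 58° = 3091.14, north 3645 cos 58° = 1931.56
Net displacement: 4283.95 east, -146.38 north. Direction back to start is (-4283.95, 146.38): bearing = atan2(-4283.95, 146.38) mod 360° = 271.96° ≈ 272°.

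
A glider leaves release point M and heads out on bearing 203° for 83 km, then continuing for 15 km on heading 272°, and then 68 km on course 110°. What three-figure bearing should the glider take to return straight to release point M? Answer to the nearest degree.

351°

Leg 1 (203°, 83 km): east 83 sin 203° = -32.43, north 83 cos 203° = -76.40
Leg 2 (272°, 15 km): east 15 sin 272° = -14.99, north 15 cos 272° = 0.52
Leg 3 (110°, 68 km): east 68 sin 110° = 63.90, north 68 cos 110° = -23.26
Net displacement: 16.48 east, -99.14 north. Direction back to start is (-16.48, 99.14): bearing = atan2(-16.48, 99.14) mod 360° = 350.56° ≈ 351°.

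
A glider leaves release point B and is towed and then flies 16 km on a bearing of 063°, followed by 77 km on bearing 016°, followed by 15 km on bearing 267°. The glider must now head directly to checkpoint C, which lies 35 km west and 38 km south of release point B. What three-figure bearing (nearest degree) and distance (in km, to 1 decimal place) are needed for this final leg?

205°, 130.8 km

Leg 1 (063°, 16 km): east 16 sin 63° = 14.26, north 16 cos 63° = 7.26
Leg 2 (016°, 77 km): east 77 sin 16° = 21.22, north 77 cos 16° = 74.02
Leg 3 (267°, 15 km): east 15 sin 267° = -14.98, north 15 cos 267° = -0.79
Current position: (20.50, 80.50). Target: (-35, -38). Remaining: Δeast = -55.50, Δnorth = -118.50.
Bearing = atan2(-55.50, -118.50) mod 360° = 205.10°; distance = √((-55.50)² + (-118.50)²) = 130.850 km.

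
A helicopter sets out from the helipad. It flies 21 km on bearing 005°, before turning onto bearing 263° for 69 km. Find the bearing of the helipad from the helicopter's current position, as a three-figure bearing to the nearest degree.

Leg 1 (005°, 21 km): east 21 sin 5° = 1.83, north 21 cos 5° = 20.92
Leg 2 (263°, 69 km): east 69 sin 263° = -68.49, north 69 cos 263° = -8.41
Net displacement: -66.66 east, 12.51 north. Direction back to start is (66.66, -12.51): bearing = atan2(66.66, -12.51) mod 360° = 100.63° ≈ 101°.

101°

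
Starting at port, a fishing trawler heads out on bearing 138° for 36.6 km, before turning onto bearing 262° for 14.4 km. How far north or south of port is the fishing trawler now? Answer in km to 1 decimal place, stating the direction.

29.2 km south

Leg 1 (138°, 36.6 km): east 36.6 sin 138° = 24.49, north 36.6 cos 138° = -27.20
Leg 2 (262°, 14.4 km): east 14.4 sin 262° = -14.26, north 14.4 cos 262° = -2.00
Net north component: -29.20 km.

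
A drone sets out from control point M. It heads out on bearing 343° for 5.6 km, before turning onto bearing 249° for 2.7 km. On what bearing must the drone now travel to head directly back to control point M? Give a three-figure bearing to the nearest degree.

Leg 1 (343°, 5.6 km): east 5.6 sin 343° = -1.64, north 5.6 cos 343° = 5.36
Leg 2 (249°, 2.7 km): east 2.7 sin 249° = -2.52, north 2.7 cos 249° = -0.97
Net displacement: -4.16 east, 4.39 north. Direction back to start is (4.16, -4.39): bearing = atan2(4.16, -4.39) mod 360° = 136.54° ≈ 137°.

137°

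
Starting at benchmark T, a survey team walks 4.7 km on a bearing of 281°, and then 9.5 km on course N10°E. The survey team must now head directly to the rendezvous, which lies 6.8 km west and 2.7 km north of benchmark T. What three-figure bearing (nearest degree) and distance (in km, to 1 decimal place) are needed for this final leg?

207°, 8.5 km

Leg 1 (281°, 4.7 km): east 4.7 sin 281° = -4.61, north 4.7 cos 281° = 0.90
Leg 2 (N10°E, 9.5 km): east 9.5 sin 10° = 1.65, north 9.5 cos 10° = 9.36
Current position: (-2.96, 10.25). Target: (-6.8, 2.7). Remaining: Δeast = -3.84, Δnorth = -7.55.
Bearing = atan2(-3.84, -7.55) mod 360° = 206.93°; distance = √((-3.84)² + (-7.55)²) = 8.471 km.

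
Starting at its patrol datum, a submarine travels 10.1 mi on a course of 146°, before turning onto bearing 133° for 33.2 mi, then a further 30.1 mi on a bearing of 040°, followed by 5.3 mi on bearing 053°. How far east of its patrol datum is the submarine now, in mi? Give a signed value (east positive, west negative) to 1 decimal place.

Leg 1 (146°, 10.1 mi): east 10.1 sin 146° = 5.65, north 10.1 cos 146° = -8.37
Leg 2 (133°, 33.2 mi): east 33.2 sin 133° = 24.28, north 33.2 cos 133° = -22.64
Leg 3 (040°, 30.1 mi): east 30.1 sin 40° = 19.35, north 30.1 cos 40° = 23.06
Leg 4 (053°, 5.3 mi): east 5.3 sin 53° = 4.23, north 5.3 cos 53° = 3.19
Net east component: 53.51 mi.

53.5 mi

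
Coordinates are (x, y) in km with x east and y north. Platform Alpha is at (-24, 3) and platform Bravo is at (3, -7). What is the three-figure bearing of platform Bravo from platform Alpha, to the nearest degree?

110°

Δeast = 3 − -24 = 27.00; Δnorth = -7 − 3 = -10.00.
Bearing = atan2(Δeast, Δnorth) mod 360° = 110.32° ≈ 110°.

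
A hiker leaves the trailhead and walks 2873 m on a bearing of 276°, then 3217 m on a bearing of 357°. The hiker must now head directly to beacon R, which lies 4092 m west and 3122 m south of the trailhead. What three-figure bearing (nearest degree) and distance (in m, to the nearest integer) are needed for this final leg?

189°, 6720 m

Leg 1 (276°, 2873 m): east 2873 sin 276° = -2857.26, north 2873 cos 276° = 300.31
Leg 2 (357°, 3217 m): east 3217 sin 357° = -168.36, north 3217 cos 357° = 3212.59
Current position: (-3025.63, 3512.90). Target: (-4092, -3122). Remaining: Δeast = -1066.37, Δnorth = -6634.90.
Bearing = atan2(-1066.37, -6634.90) mod 360° = 189.13°; distance = √((-1066.37)² + (-6634.90)²) = 6720.050 m.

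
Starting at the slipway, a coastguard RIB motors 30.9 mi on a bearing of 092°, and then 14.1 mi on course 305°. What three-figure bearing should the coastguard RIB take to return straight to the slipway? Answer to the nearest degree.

250°

Leg 1 (092°, 30.9 mi): east 30.9 sin 92° = 30.88, north 30.9 cos 92° = -1.08
Leg 2 (305°, 14.1 mi): east 14.1 sin 305° = -11.55, north 14.1 cos 305° = 8.09
Net displacement: 19.33 east, 7.01 north. Direction back to start is (-19.33, -7.01): bearing = atan2(-19.33, -7.01) mod 360° = 250.07° ≈ 250°.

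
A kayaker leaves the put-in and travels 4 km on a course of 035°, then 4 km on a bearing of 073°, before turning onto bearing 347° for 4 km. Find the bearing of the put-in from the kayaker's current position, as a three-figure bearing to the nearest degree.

Leg 1 (035°, 4 km): east 4 sin 35° = 2.29, north 4 cos 35° = 3.28
Leg 2 (073°, 4 km): east 4 sin 73° = 3.83, north 4 cos 73° = 1.17
Leg 3 (347°, 4 km): east 4 sin 347° = -0.90, north 4 cos 347° = 3.90
Net displacement: 5.22 east, 8.34 north. Direction back to start is (-5.22, -8.34): bearing = atan2(-5.22, -8.34) mod 360° = 212.03° ≈ 212°.

212°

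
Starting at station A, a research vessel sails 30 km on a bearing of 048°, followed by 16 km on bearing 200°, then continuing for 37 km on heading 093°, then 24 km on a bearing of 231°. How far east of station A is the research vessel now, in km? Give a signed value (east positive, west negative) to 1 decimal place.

Leg 1 (048°, 30 km): east 30 sin 48° = 22.29, north 30 cos 48° = 20.07
Leg 2 (200°, 16 km): east 16 sin 200° = -5.47, north 16 cos 200° = -15.04
Leg 3 (093°, 37 km): east 37 sin 93° = 36.95, north 37 cos 93° = -1.94
Leg 4 (231°, 24 km): east 24 sin 231° = -18.65, north 24 cos 231° = -15.10
Net east component: 35.12 km.

35.1 km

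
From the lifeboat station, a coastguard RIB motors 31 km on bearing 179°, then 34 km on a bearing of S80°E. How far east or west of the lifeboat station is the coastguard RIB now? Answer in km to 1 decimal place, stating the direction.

34.0 km east

Leg 1 (179°, 31 km): east 31 sin 179° = 0.54, north 31 cos 179° = -31.00
Leg 2 (S80°E, 34 km): east 34 sin 100° = 33.48, north 34 cos 100° = -5.90
Net east component: 34.02 km.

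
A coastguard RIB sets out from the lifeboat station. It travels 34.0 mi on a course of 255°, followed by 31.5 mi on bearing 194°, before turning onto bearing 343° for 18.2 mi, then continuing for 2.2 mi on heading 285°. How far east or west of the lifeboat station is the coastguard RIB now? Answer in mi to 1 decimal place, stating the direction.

47.9 mi west

Leg 1 (255°, 34.0 mi): east 34.0 sin 255° = -32.84, north 34.0 cos 255° = -8.80
Leg 2 (194°, 31.5 mi): east 31.5 sin 194° = -7.62, north 31.5 cos 194° = -30.56
Leg 3 (343°, 18.2 mi): east 18.2 sin 343° = -5.32, north 18.2 cos 343° = 17.40
Leg 4 (285°, 2.2 mi): east 2.2 sin 285° = -2.13, north 2.2 cos 285° = 0.57
Net east component: -47.91 mi.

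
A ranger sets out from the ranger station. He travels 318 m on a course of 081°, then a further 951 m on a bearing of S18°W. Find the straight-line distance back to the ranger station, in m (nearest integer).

855 m

Leg 1 (081°, 318 m): east 318 sin 81° = 314.08, north 318 cos 81° = 49.75
Leg 2 (S18°W, 951 m): east 951 sin 198° = -293.88, north 951 cos 198° = -904.45
Net: 20.21 east, -854.71 north. Distance = √((20.21)² + (-854.71)²) = 854.947 m.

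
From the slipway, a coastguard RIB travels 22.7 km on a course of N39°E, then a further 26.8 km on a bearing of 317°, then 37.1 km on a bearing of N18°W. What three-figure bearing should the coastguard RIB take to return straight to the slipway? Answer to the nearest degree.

168°

Leg 1 (N39°E, 22.7 km): east 22.7 sin 39° = 14.29, north 22.7 cos 39° = 17.64
Leg 2 (317°, 26.8 km): east 26.8 sin 317° = -18.28, north 26.8 cos 317° = 19.60
Leg 3 (N18°W, 37.1 km): east 37.1 sin 342° = -11.46, north 37.1 cos 342° = 35.28
Net displacement: -15.46 east, 72.53 north. Direction back to start is (15.46, -72.53): bearing = atan2(15.46, -72.53) mod 360° = 167.97° ≈ 168°.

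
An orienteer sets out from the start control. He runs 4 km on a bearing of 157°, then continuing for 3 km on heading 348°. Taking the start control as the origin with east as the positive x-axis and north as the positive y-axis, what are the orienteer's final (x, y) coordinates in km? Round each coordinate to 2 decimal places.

(0.94, -0.75)

Leg 1 (157°, 4 km): east 4 sin 157° = 1.56, north 4 cos 157° = -3.68
Leg 2 (348°, 3 km): east 3 sin 348° = -0.62, north 3 cos 348° = 2.93
Summing: 0.94 km east, -0.75 km north → (0.94, -0.75).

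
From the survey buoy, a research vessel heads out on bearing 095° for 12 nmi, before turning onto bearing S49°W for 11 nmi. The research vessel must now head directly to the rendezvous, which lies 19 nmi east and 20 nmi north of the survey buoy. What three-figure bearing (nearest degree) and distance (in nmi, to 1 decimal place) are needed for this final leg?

029°, 32.2 nmi

Leg 1 (095°, 12 nmi): east 12 sin 95° = 11.95, north 12 cos 95° = -1.05
Leg 2 (S49°W, 11 nmi): east 11 sin 229° = -8.30, north 11 cos 229° = -7.22
Current position: (3.65, -8.26). Target: (19, 20). Remaining: Δeast = 15.35, Δnorth = 28.26.
Bearing = atan2(15.35, 28.26) mod 360° = 28.50°; distance = √((15.35)² + (28.26)²) = 32.161 nmi.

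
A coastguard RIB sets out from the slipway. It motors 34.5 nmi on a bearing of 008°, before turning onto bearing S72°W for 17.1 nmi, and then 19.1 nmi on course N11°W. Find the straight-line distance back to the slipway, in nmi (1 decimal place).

50.0 nmi

Leg 1 (008°, 34.5 nmi): east 34.5 sin 8° = 4.80, north 34.5 cos 8° = 34.16
Leg 2 (S72°W, 17.1 nmi): east 17.1 sin 252° = -16.26, north 17.1 cos 252° = -5.28
Leg 3 (N11°W, 19.1 nmi): east 19.1 sin 349° = -3.64, north 19.1 cos 349° = 18.75
Net: -15.11 east, 47.63 north. Distance = √((-15.11)² + (47.63)²) = 49.967 nmi.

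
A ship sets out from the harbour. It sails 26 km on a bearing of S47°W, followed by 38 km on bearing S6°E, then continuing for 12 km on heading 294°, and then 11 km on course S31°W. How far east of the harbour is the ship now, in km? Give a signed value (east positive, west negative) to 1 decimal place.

Leg 1 (S47°W, 26 km): east 26 sin 227° = -19.02, north 26 cos 227° = -17.73
Leg 2 (S6°E, 38 km): east 38 sin 174° = 3.97, north 38 cos 174° = -37.79
Leg 3 (294°, 12 km): east 12 sin 294° = -10.96, north 12 cos 294° = 4.88
Leg 4 (S31°W, 11 km): east 11 sin 211° = -5.67, north 11 cos 211° = -9.43
Net east component: -31.67 km.

-31.7 km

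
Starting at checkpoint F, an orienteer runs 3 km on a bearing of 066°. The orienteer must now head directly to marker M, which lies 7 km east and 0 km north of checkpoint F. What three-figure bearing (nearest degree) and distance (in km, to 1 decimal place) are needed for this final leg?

Leg 1 (066°, 3 km): east 3 sin 66° = 2.74, north 3 cos 66° = 1.22
Current position: (2.74, 1.22). Target: (7, 0). Remaining: Δeast = 4.26, Δnorth = -1.22.
Bearing = atan2(4.26, -1.22) mod 360° = 105.99°; distance = √((4.26)² + (-1.22)²) = 4.431 km.

106°, 4.4 km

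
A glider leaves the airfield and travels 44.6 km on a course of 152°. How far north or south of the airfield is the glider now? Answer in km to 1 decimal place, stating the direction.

39.4 km south

Leg 1 (152°, 44.6 km): east 44.6 sin 152° = 20.94, north 44.6 cos 152° = -39.38
Net north component: -39.38 km.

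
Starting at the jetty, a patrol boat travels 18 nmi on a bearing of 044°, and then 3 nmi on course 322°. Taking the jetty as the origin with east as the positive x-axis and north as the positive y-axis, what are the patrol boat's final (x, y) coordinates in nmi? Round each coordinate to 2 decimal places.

Leg 1 (044°, 18 nmi): east 18 sin 44° = 12.50, north 18 cos 44° = 12.95
Leg 2 (322°, 3 nmi): east 3 sin 322° = -1.85, north 3 cos 322° = 2.36
Summing: 10.66 nmi east, 15.31 nmi north → (10.66, 15.31).

(10.66, 15.31)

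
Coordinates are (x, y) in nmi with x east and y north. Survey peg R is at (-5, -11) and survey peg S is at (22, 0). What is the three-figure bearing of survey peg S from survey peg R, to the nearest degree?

Δeast = 22 − -5 = 27.00; Δnorth = 0 − -11 = 11.00.
Bearing = atan2(Δeast, Δnorth) mod 360° = 67.83° ≈ 068°.

068°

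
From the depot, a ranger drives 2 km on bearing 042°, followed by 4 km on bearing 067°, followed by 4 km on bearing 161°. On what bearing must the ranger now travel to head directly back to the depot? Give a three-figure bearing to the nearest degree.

Leg 1 (042°, 2 km): east 2 sin 42° = 1.34, north 2 cos 42° = 1.49
Leg 2 (067°, 4 km): east 4 sin 67° = 3.68, north 4 cos 67° = 1.56
Leg 3 (161°, 4 km): east 4 sin 161° = 1.30, north 4 cos 161° = -3.78
Net displacement: 6.32 east, -0.73 north. Direction back to start is (-6.32, 0.73): bearing = atan2(-6.32, 0.73) mod 360° = 276.61° ≈ 277°.

277°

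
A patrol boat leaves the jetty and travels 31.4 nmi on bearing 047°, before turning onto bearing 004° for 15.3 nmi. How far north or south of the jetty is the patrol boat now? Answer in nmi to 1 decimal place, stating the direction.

Leg 1 (047°, 31.4 nmi): east 31.4 sin 47° = 22.96, north 31.4 cos 47° = 21.41
Leg 2 (004°, 15.3 nmi): east 15.3 sin 4° = 1.07, north 15.3 cos 4° = 15.26
Net north component: 36.68 nmi.

36.7 nmi north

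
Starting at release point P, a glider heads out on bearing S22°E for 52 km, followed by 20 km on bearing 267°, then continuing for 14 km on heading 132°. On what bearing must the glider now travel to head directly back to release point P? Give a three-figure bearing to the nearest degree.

350°

Leg 1 (S22°E, 52 km): east 52 sin 158° = 19.48, north 52 cos 158° = -48.21
Leg 2 (267°, 20 km): east 20 sin 267° = -19.97, north 20 cos 267° = -1.05
Leg 3 (132°, 14 km): east 14 sin 132° = 10.40, north 14 cos 132° = -9.37
Net displacement: 9.91 east, -58.63 north. Direction back to start is (-9.91, 58.63): bearing = atan2(-9.91, 58.63) mod 360° = 350.40° ≈ 350°.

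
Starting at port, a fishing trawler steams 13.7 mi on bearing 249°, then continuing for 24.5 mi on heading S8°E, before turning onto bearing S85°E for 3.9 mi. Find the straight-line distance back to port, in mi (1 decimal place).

30.0 mi

Leg 1 (249°, 13.7 mi): east 13.7 sin 249° = -12.79, north 13.7 cos 249° = -4.91
Leg 2 (S8°E, 24.5 mi): east 24.5 sin 172° = 3.41, north 24.5 cos 172° = -24.26
Leg 3 (S85°E, 3.9 mi): east 3.9 sin 95° = 3.89, north 3.9 cos 95° = -0.34
Net: -5.50 east, -29.51 north. Distance = √((-5.50)² + (-29.51)²) = 30.018 mi.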